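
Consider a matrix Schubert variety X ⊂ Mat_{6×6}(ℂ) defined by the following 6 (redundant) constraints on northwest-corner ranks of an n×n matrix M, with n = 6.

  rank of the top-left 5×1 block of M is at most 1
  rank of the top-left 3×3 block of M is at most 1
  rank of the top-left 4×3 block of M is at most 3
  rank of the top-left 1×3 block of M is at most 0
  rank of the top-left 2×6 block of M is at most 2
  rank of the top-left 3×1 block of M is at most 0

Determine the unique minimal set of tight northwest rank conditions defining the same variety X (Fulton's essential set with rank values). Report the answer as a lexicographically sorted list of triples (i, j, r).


Recovering R(i,j) via the rank-extension bound from the 6 conditions:

  i=1: 0 | 0 | 0 | 1 | 1 | 1
  i=2: 0 | 1 | 1 | 2 | 2 | 2
  i=3: 0 | 1 | 1 | 2 | 3 | 3
  i=4: 1 | 2 | 2 | 3 | 4 | 4
  i=5: 1 | 2 | 3 | 4 | 5 | 5
  i=6: 1 | 2 | 3 | 4 | 5 | 6

reading off 1-entries of Δ²R: w = (4, 2, 5, 1, 3, 6).

ℓ(w)=6; the 3 essential cells (i,j,r):

[(1, 3, 0), (3, 1, 0), (3, 3, 1)]


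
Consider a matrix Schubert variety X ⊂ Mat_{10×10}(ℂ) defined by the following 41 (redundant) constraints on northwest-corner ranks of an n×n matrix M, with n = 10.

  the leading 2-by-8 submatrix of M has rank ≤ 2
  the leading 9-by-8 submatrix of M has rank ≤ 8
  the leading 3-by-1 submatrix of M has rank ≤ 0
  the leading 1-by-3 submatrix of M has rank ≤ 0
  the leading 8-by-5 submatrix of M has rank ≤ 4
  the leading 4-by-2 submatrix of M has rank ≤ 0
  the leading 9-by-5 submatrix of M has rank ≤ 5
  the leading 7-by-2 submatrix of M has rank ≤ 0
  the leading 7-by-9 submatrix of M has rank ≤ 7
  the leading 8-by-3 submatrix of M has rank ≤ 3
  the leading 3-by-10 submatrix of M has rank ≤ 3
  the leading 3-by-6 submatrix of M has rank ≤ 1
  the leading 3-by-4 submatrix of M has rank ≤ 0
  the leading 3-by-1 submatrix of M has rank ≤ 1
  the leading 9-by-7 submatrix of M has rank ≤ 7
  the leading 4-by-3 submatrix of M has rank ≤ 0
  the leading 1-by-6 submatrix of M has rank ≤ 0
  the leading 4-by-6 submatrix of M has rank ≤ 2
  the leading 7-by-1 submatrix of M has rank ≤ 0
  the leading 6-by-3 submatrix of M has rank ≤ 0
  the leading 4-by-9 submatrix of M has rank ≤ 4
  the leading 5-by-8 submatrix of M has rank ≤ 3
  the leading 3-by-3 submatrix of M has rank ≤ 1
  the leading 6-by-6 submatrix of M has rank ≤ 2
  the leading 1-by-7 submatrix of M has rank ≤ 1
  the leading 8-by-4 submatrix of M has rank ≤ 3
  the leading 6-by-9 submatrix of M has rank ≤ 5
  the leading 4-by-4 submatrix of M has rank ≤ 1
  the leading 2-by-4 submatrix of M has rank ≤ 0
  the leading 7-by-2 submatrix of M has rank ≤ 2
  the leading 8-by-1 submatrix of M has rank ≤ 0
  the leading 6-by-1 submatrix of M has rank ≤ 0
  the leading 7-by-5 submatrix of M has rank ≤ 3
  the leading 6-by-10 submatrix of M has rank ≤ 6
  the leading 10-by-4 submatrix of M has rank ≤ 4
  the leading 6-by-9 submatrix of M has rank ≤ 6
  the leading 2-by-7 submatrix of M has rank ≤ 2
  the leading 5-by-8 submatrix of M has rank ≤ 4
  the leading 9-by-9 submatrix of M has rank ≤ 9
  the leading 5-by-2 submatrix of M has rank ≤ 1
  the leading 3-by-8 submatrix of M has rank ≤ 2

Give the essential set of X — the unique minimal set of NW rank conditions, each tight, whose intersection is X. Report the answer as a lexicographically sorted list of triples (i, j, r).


Reconstructing r_w from the 41 given conditions:

  R[1]: 0  0  0  0  0  0  1  1  1  1
  R[2]: 0  0  0  0  1  1  2  2  2  2
  R[3]: 0  0  0  0  1  1  2  2  3  3
  R[4]: 0  0  0  1  2  2  3  3  4  4
  R[5]: 0  0  0  1  2  2  3  3  4  5
  R[6]: 0  0  0  1  2  2  3  4  5  6
  R[7]: 0  0  1  2  3  3  4  5  6  7
  R[8]: 0  1  2  3  4  4  5  6  7  8
  R[9]: 1  2  3  4  5  5  6  7  8  9
  R[10]: 1  2  3  4  5  6  7  8  9  10

hence w(1..10) = (7, 5, 9, 4, 10, 8, 3, 2, 1, 6).

Fulton essential set (9 of the 31 Rothe cells):

[(1, 6, 0), (3, 4, 0), (3, 6, 1), (3, 8, 2), (5, 8, 3), (6, 3, 0), (6, 6, 2), (7, 2, 0), (8, 1, 0)]


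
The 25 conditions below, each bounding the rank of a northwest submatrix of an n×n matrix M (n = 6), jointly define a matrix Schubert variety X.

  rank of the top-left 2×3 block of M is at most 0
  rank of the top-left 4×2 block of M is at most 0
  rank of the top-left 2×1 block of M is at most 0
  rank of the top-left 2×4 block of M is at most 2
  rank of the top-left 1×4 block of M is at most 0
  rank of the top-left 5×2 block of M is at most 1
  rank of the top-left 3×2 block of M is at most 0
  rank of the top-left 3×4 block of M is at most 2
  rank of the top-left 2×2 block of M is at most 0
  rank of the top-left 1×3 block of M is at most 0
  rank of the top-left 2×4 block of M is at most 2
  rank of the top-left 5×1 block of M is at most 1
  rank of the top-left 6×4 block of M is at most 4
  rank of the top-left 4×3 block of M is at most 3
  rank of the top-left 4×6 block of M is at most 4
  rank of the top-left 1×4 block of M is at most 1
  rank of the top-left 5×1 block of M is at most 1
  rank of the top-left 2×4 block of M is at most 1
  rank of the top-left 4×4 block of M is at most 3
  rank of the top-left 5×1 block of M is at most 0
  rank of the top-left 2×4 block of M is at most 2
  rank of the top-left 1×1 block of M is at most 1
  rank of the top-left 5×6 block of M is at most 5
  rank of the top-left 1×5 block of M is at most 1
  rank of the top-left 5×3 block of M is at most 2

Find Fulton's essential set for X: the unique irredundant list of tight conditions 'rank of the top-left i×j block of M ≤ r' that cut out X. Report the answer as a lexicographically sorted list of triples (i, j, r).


Recovering R(i,j) via the rank-extension bound from the 25 conditions:

  0, 0, 0, 0, 1, 1
  0, 0, 0, 1, 2, 2
  0, 0, 1, 2, 3, 3
  0, 0, 1, 2, 3, 4
  0, 1, 2, 3, 4, 5
  1, 2, 3, 4, 5, 6

giving w = (5, 4, 3, 6, 2, 1) via Δ²R.

D(w) has 12 cells with 4 SE-corners; essential set:

[(1, 4, 0), (2, 3, 0), (4, 2, 0), (5, 1, 0)]


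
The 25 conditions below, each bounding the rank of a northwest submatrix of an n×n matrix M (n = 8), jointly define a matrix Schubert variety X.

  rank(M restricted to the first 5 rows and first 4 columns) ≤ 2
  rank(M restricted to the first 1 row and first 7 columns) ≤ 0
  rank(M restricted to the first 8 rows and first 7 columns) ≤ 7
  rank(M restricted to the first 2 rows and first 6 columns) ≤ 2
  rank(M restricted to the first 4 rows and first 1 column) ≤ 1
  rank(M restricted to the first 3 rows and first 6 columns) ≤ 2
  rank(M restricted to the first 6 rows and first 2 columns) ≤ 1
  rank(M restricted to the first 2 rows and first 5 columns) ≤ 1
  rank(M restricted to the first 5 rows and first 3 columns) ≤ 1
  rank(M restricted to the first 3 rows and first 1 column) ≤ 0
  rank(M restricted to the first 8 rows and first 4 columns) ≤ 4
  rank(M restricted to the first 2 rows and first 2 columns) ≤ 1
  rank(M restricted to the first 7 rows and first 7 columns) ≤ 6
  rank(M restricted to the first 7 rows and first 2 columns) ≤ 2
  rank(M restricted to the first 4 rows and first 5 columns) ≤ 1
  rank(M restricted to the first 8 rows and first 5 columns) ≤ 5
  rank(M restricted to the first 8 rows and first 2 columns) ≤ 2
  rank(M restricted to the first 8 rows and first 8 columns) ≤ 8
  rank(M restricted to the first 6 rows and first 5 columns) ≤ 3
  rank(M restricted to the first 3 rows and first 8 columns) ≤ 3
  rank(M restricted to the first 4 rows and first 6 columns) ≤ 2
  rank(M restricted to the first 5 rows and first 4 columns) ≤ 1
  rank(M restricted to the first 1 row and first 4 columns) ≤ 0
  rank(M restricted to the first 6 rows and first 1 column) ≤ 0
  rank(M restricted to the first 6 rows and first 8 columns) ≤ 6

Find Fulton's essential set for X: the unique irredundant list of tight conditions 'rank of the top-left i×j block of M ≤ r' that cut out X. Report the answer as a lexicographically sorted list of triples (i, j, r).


Rank table r_w(8×8) implied by the 25 constraints:

  i=1: 0, 0, 0, 0, 0, 0, 0, 1
  i=2: 0, 1, 1, 1, 1, 1, 1, 2
  i=3: 0, 1, 1, 1, 1, 2, 2, 3
  i=4: 0, 1, 1, 1, 1, 2, 3, 4
  i=5: 0, 1, 1, 1, 2, 3, 4, 5
  i=6: 0, 1, 2, 2, 3, 4, 5, 6
  i=7: 1, 2, 3, 3, 4, 5, 6, 7
  i=8: 1, 2, 3, 4, 5, 6, 7, 8

the unique w with this rank table is (8, 2, 6, 7, 5, 3, 1, 4).

4 SE-corners of the 20-cell Rothe diagram give Ess(w):

[(1, 7, 0), (4, 5, 1), (5, 4, 1), (6, 1, 0)]


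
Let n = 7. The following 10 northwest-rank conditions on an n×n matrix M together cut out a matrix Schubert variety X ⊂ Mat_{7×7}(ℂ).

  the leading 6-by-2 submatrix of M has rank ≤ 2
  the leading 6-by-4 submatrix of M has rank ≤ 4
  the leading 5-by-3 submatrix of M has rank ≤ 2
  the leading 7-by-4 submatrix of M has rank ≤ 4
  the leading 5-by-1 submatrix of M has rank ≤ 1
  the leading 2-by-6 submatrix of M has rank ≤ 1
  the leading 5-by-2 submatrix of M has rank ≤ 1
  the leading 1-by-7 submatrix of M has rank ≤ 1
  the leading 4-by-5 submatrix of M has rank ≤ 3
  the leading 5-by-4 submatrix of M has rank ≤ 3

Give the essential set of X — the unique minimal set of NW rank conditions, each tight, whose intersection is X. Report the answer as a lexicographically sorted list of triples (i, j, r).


Computing R[i][j] = min implied NW-rank bound (n=7, 10 conditions):

  row 1: 1, 1, 1, 1, 1, 1, 1
  row 2: 1, 1, 1, 1, 1, 1, 2
  row 3: 1, 1, 2, 2, 2, 2, 3
  row 4: 1, 1, 2, 3, 3, 3, 4
  row 5: 1, 1, 2, 3, 4, 4, 5
  row 6: 1, 2, 3, 4, 5, 5, 6
  row 7: 1, 2, 3, 4, 5, 6, 7

reading off 1-entries of Δ²R: w = (1, 7, 3, 4, 5, 2, 6).

|D(w)|=8, |Ess(w)|=2:

[(2, 6, 1), (5, 2, 1)]


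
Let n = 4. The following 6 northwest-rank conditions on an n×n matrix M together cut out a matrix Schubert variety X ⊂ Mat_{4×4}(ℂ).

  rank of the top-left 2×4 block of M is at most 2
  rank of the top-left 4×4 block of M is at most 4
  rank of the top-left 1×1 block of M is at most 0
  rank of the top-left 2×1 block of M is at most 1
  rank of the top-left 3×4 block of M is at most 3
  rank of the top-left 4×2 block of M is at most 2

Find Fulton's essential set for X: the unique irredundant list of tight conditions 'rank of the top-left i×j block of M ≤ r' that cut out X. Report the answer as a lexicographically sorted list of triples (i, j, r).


Computing R[i][j] = min implied NW-rank bound (n=4, 6 conditions):

  R[1]: 0, 1, 1, 1
  R[2]: 1, 2, 2, 2
  R[3]: 1, 2, 3, 3
  R[4]: 1, 2, 3, 4

reading off 1-entries of Δ²R: w = (2, 1, 3, 4).

Rothe diagram D(w) (1 cell), 1 SE-corner (essential condition):

[(1, 1, 0)]


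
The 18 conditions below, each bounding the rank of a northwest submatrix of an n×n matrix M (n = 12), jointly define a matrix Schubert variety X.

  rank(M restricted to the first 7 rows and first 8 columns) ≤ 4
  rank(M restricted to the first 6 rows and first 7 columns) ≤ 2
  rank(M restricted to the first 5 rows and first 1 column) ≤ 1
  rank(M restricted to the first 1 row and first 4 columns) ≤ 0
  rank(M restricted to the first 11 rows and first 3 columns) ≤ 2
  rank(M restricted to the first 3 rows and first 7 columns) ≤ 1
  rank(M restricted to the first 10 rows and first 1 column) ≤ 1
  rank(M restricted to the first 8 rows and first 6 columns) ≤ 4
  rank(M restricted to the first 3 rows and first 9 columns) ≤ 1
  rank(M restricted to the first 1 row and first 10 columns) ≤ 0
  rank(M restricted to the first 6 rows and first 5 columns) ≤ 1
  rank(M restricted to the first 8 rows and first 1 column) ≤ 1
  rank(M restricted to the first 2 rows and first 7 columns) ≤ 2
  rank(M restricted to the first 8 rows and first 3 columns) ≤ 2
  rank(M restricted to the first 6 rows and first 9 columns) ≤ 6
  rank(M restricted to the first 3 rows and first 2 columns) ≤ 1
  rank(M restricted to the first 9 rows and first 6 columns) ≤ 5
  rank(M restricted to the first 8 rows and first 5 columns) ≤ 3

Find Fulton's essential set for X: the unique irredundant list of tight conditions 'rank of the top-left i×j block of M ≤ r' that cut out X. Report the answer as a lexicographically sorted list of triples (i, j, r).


Rank table r_w(12×12) implied by the 18 constraints:

  i=1: 0, 0, 0, 0, 0, 0, 0, 0, 0, 0, 1, 1
  i=2: 1, 1, 1, 1, 1, 1, 1, 1, 1, 1, 2, 2
  i=3: 1, 1, 1, 1, 1, 1, 1, 1, 1, 2, 3, 3
  i=4: 1, 1, 1, 1, 1, 2, 2, 2, 2, 3, 4, 4
  i=5: 1, 1, 1, 1, 1, 2, 2, 3, 3, 4, 5, 5
  i=6: 1, 1, 1, 1, 1, 2, 2, 3, 4, 5, 6, 6
  i=7: 1, 2, 2, 2, 2, 3, 3, 4, 5, 6, 7, 7
  i=8: 1, 2, 2, 3, 3, 4, 4, 5, 6, 7, 8, 8
  i=9: 1, 2, 2, 3, 4, 5, 5, 6, 7, 8, 9, 9
  i=10: 1, 2, 2, 3, 4, 5, 6, 7, 8, 9, 10, 10
  i=11: 1, 2, 2, 3, 4, 5, 6, 7, 8, 9, 10, 11
  i=12: 1, 2, 3, 4, 5, 6, 7, 8, 9, 10, 11, 12

giving w = (11, 1, 10, 6, 8, 9, 2, 4, 5, 7, 12, 3) via Δ²R.

ℓ(w)=36; the 5 essential cells (i,j,r):

[(1, 10, 0), (3, 9, 1), (6, 5, 1), (6, 7, 2), (11, 3, 2)]


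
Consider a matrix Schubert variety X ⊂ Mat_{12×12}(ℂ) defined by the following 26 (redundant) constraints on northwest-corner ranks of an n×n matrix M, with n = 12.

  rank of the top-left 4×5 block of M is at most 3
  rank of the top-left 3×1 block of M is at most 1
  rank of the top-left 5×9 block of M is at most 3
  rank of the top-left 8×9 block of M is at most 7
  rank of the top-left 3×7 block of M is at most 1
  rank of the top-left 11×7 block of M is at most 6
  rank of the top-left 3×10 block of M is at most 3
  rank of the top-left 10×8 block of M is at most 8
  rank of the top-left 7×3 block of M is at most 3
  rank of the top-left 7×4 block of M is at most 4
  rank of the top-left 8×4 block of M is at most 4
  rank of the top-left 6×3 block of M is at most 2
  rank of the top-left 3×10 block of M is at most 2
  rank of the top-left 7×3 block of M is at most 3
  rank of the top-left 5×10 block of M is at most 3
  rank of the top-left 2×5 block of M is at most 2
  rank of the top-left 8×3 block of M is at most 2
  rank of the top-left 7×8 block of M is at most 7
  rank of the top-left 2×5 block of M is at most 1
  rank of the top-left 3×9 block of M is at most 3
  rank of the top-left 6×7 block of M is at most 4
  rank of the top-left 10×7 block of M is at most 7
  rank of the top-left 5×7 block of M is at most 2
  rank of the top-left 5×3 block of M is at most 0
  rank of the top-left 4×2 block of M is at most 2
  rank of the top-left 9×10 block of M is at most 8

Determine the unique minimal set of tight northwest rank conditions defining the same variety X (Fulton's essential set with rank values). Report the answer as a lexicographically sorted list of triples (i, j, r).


Reconstructing r_w from the 26 given conditions:

  R[1]: 0, 0, 0, 1, 1, 1, 1, 1, 1, 1, 1, 1
  R[2]: 0, 0, 0, 1, 1, 1, 1, 2, 2, 2, 2, 2
  R[3]: 0, 0, 0, 1, 1, 1, 1, 2, 2, 2, 3, 3
  R[4]: 0, 0, 0, 1, 2, 2, 2, 3, 3, 3, 4, 4
  R[5]: 0, 0, 0, 1, 2, 2, 2, 3, 3, 3, 4, 5
  R[6]: 1, 1, 1, 2, 3, 3, 3, 4, 4, 4, 5, 6
  R[7]: 1, 2, 2, 3, 4, 4, 4, 5, 5, 5, 6, 7
  R[8]: 1, 2, 2, 3, 4, 5, 5, 6, 6, 6, 7, 8
  R[9]: 1, 2, 3, 4, 5, 6, 6, 7, 7, 7, 8, 9
  R[10]: 1, 2, 3, 4, 5, 6, 6, 7, 8, 8, 9, 10
  R[11]: 1, 2, 3, 4, 5, 6, 6, 7, 8, 9, 10, 11
  R[12]: 1, 2, 3, 4, 5, 6, 7, 8, 9, 10, 11, 12

hence w(1..12) = (4, 8, 11, 5, 12, 1, 2, 6, 3, 9, 10, 7).

7 SE-corners of the 30-cell Rothe diagram give Ess(w):

[(3, 7, 1), (3, 10, 2), (5, 3, 0), (5, 7, 2), (5, 10, 3), (8, 3, 2), (11, 7, 6)]


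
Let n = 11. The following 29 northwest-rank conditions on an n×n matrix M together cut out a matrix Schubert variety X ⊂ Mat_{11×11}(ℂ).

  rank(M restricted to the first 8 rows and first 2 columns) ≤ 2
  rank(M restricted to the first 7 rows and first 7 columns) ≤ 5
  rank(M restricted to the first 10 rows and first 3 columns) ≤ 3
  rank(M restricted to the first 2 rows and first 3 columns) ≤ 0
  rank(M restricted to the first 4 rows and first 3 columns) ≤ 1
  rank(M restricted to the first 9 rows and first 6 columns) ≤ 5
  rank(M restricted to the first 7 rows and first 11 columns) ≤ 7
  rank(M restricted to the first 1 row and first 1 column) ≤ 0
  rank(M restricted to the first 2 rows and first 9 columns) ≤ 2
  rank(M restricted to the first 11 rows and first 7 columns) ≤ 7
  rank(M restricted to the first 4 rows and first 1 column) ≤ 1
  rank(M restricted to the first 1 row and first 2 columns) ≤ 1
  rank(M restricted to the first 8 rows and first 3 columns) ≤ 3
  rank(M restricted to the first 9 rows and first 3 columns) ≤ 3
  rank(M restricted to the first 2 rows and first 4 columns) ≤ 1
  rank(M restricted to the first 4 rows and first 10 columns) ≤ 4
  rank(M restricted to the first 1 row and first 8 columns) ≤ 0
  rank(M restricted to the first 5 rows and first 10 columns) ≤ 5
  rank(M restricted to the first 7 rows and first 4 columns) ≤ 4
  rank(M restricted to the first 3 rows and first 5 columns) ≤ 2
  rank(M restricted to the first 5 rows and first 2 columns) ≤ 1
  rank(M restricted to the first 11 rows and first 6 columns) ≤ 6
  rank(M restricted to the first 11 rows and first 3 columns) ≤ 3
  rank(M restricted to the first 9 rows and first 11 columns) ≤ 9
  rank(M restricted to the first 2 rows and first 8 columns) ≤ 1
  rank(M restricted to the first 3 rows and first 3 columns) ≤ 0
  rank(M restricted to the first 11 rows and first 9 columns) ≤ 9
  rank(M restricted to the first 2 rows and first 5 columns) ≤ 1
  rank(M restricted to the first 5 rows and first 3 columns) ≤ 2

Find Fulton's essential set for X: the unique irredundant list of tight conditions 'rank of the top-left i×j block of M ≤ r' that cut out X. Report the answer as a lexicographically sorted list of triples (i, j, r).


Recovering R(i,j) via the rank-extension bound from the 29 conditions:

  R[1]: 0  0  0  0  0  0  0  0  1  1  1
  R[2]: 0  0  0  1  1  1  1  1  2  2  2
  R[3]: 0  0  0  1  2  2  2  2  3  3  3
  R[4]: 1  1  1  2  3  3  3  3  4  4  4
  R[5]: 1  1  2  3  4  4  4  4  5  5  5
  R[6]: 1  2  3  4  5  5  5  5  6  6  6
  R[7]: 1  2  3  4  5  5  5  6  7  7  7
  R[8]: 1  2  3  4  5  5  6  7  8  8  8
  R[9]: 1  2  3  4  5  5  6  7  8  9  9
  R[10]: 1  2  3  4  5  6  7  8  9  10  10
  R[11]: 1  2  3  4  5  6  7  8  9  10  11

so w = (9, 4, 5, 1, 3, 2, 8, 7, 10, 6, 11).

ℓ(w)=19; the 5 essential cells (i,j,r):

[(1, 8, 0), (3, 3, 0), (5, 2, 1), (7, 7, 5), (9, 6, 5)]


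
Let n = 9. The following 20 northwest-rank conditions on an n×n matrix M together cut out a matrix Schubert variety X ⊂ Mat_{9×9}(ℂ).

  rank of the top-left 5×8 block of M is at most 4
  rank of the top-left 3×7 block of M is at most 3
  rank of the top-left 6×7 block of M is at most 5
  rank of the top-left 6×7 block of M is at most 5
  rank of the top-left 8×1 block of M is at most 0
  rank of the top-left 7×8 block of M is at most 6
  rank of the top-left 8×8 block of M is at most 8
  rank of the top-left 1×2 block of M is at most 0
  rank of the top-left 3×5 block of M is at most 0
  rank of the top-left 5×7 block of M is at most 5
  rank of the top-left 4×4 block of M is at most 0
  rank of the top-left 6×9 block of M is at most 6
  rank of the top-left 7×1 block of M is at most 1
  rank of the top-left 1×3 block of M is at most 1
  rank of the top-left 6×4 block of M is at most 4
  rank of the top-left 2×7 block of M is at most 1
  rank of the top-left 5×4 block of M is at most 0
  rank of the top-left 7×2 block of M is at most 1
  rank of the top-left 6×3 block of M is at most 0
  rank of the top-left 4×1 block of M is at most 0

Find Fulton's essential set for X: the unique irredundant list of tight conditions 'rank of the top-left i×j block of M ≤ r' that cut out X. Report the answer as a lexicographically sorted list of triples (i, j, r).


Reconstructing r_w from the 20 given conditions:

  i=1: 0 | 0 | 0 | 0 | 0 | 1 | 1 | 1 | 1
  i=2: 0 | 0 | 0 | 0 | 0 | 1 | 1 | 2 | 2
  i=3: 0 | 0 | 0 | 0 | 0 | 1 | 2 | 3 | 3
  i=4: 0 | 0 | 0 | 0 | 1 | 2 | 3 | 4 | 4
  i=5: 0 | 0 | 0 | 0 | 1 | 2 | 3 | 4 | 5
  i=6: 0 | 0 | 0 | 1 | 2 | 3 | 4 | 5 | 6
  i=7: 0 | 1 | 1 | 2 | 3 | 4 | 5 | 6 | 7
  i=8: 0 | 1 | 2 | 3 | 4 | 5 | 6 | 7 | 8
  i=9: 1 | 2 | 3 | 4 | 5 | 6 | 7 | 8 | 9

so w = (6, 8, 7, 5, 9, 4, 2, 3, 1).

ℓ(w)=29; the 5 essential cells (i,j,r):

[(2, 7, 1), (3, 5, 0), (5, 4, 0), (6, 3, 0), (8, 1, 0)]


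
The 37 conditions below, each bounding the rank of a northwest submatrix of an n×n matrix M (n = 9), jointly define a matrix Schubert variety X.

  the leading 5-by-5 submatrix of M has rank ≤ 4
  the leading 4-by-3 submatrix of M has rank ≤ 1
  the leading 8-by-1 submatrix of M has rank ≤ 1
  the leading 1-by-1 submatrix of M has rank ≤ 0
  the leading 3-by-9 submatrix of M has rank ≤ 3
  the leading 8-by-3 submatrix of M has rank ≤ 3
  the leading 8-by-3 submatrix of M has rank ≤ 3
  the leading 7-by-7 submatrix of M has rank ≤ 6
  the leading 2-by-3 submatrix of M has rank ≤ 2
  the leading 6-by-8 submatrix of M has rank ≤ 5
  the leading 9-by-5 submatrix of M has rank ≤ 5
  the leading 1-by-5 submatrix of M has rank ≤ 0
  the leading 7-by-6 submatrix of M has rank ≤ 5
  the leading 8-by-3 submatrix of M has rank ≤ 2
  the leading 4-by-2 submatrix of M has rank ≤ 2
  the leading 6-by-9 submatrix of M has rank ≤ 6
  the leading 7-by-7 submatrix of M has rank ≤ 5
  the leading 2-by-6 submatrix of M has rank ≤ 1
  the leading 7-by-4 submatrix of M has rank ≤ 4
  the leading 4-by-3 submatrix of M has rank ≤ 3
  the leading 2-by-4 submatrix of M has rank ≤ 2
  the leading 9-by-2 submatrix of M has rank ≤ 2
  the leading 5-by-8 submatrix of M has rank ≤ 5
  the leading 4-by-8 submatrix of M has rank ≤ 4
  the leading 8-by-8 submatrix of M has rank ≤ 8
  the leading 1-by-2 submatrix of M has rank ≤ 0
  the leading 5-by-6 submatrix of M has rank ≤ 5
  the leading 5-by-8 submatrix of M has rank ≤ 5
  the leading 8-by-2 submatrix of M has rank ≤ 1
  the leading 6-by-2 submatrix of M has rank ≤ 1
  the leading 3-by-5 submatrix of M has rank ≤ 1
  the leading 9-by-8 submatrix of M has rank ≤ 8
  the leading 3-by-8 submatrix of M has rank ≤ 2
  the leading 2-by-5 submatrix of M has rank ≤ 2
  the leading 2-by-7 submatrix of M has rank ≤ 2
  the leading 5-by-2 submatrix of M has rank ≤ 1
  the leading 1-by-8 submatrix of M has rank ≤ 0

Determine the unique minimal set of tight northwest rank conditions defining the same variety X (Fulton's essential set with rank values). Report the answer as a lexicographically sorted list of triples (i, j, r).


Reconstructing r_w from the 37 given conditions:

  R[1]: 0, 0, 0, 0, 0, 0, 0, 0, 1
  R[2]: 1, 1, 1, 1, 1, 1, 1, 1, 2
  R[3]: 1, 1, 1, 1, 1, 2, 2, 2, 3
  R[4]: 1, 1, 1, 2, 2, 3, 3, 3, 4
  R[5]: 1, 1, 2, 3, 3, 4, 4, 4, 5
  R[6]: 1, 1, 2, 3, 4, 5, 5, 5, 6
  R[7]: 1, 1, 2, 3, 4, 5, 5, 6, 7
  R[8]: 1, 1, 2, 3, 4, 5, 6, 7, 8
  R[9]: 1, 2, 3, 4, 5, 6, 7, 8, 9

second differences of R give the permutation w = (9, 1, 6, 4, 3, 5, 8, 7, 2).

|D(w)|=19, |Ess(w)|=5:

[(1, 8, 0), (3, 5, 1), (4, 3, 1), (7, 7, 5), (8, 2, 1)]


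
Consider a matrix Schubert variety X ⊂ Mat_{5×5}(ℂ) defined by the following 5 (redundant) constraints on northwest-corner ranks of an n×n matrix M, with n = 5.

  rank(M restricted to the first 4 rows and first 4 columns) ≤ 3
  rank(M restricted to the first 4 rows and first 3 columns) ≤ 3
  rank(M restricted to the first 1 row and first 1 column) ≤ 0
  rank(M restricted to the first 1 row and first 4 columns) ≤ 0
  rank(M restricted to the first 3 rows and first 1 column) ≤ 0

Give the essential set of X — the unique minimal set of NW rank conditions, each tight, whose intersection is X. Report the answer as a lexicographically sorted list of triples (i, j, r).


The tightest implied rank at each (i,j), from the 5 conditions:

  row 1: 0, 0, 0, 0, 1
  row 2: 0, 1, 1, 1, 2
  row 3: 0, 1, 2, 2, 3
  row 4: 1, 2, 3, 3, 4
  row 5: 1, 2, 3, 4, 5

the unique w with this rank table is (5, 2, 3, 1, 4).

Fulton essential set (2 of the 6 Rothe cells):

[(1, 4, 0), (3, 1, 0)]


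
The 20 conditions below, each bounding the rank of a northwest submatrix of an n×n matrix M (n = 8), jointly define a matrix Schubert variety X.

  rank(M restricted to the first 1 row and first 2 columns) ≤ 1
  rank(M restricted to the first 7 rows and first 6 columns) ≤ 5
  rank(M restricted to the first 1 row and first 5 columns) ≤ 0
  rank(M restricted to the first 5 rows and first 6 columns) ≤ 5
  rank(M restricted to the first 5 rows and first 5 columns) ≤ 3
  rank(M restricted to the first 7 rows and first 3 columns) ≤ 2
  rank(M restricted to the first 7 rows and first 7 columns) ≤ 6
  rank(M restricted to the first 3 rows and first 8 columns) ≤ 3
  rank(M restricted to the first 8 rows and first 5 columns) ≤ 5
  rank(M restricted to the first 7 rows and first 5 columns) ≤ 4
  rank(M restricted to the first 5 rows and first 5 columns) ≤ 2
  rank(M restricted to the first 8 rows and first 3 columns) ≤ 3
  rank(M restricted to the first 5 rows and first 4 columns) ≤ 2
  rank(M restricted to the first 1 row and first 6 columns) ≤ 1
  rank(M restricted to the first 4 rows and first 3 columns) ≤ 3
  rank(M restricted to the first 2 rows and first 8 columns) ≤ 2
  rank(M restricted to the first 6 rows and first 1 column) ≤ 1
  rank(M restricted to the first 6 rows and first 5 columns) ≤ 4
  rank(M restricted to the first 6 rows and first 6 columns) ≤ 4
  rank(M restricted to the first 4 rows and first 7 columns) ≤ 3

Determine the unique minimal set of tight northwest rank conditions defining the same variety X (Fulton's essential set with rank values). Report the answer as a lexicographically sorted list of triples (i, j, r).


Rank table r_w(8×8) implied by the 20 constraints:

  R[1]: 0 | 0 | 0 | 0 | 0 | 1 | 1 | 1
  R[2]: 1 | 1 | 1 | 1 | 1 | 2 | 2 | 2
  R[3]: 1 | 2 | 2 | 2 | 2 | 3 | 3 | 3
  R[4]: 1 | 2 | 2 | 2 | 2 | 3 | 3 | 4
  R[5]: 1 | 2 | 2 | 2 | 2 | 3 | 4 | 5
  R[6]: 1 | 2 | 2 | 3 | 3 | 4 | 5 | 6
  R[7]: 1 | 2 | 2 | 3 | 4 | 5 | 6 | 7
  R[8]: 1 | 2 | 3 | 4 | 5 | 6 | 7 | 8

giving w = (6, 1, 2, 8, 7, 4, 5, 3) via Δ²R.

4 SE-corners of the 14-cell Rothe diagram give Ess(w):

[(1, 5, 0), (4, 7, 3), (5, 5, 2), (7, 3, 2)]


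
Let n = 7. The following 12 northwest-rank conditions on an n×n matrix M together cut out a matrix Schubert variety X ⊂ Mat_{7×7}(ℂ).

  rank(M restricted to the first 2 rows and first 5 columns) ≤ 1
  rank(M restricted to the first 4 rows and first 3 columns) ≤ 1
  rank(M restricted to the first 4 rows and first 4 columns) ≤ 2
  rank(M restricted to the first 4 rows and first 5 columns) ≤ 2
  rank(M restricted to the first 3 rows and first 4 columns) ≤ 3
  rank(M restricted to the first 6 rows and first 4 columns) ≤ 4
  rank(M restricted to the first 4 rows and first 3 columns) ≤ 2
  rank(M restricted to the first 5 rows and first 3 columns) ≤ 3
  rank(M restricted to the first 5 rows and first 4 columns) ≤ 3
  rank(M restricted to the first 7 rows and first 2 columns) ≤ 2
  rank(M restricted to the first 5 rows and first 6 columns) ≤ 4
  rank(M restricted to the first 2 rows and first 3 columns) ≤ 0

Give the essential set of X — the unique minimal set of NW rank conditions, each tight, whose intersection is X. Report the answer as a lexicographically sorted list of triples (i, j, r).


Rank table r_w(7×7) implied by the 12 constraints:

  row 1: 0, 0, 0, 1, 1, 1, 1
  row 2: 0, 0, 0, 1, 1, 2, 2
  row 3: 1, 1, 1, 2, 2, 3, 3
  row 4: 1, 1, 1, 2, 2, 3, 4
  row 5: 1, 2, 2, 3, 3, 4, 5
  row 6: 1, 2, 3, 4, 4, 5, 6
  row 7: 1, 2, 3, 4, 5, 6, 7

giving w = (4, 6, 1, 7, 2, 3, 5) via Δ²R.

4 SE-corners of the 10-cell Rothe diagram give Ess(w):

[(2, 3, 0), (2, 5, 1), (4, 3, 1), (4, 5, 2)]


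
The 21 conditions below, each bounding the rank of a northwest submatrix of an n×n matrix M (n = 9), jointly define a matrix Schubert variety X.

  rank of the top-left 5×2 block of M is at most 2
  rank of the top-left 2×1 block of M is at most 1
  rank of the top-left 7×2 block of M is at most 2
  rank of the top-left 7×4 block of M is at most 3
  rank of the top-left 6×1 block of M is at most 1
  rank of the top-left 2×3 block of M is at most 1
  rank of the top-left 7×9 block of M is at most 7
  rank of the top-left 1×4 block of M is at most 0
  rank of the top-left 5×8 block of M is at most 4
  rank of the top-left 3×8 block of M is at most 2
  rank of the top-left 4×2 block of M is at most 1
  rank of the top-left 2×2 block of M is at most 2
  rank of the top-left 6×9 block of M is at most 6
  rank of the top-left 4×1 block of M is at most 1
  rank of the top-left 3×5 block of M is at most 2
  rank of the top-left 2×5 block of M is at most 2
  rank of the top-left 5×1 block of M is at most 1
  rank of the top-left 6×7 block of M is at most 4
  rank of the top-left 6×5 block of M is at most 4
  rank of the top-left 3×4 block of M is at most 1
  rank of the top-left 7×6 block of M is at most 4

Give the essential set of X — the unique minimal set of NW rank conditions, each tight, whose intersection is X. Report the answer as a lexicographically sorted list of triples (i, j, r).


Computing R[i][j] = min implied NW-rank bound (n=9, 21 conditions):

  row 1: 0, 0, 0, 0, 1, 1, 1, 1, 1
  row 2: 1, 1, 1, 1, 2, 2, 2, 2, 2
  row 3: 1, 1, 1, 1, 2, 2, 2, 2, 3
  row 4: 1, 1, 2, 2, 3, 3, 3, 3, 4
  row 5: 1, 2, 3, 3, 4, 4, 4, 4, 5
  row 6: 1, 2, 3, 3, 4, 4, 4, 5, 6
  row 7: 1, 2, 3, 3, 4, 4, 5, 6, 7
  row 8: 1, 2, 3, 4, 5, 5, 6, 7, 8
  row 9: 1, 2, 3, 4, 5, 6, 7, 8, 9

hence w(1..9) = (5, 1, 9, 3, 2, 8, 7, 4, 6).

ℓ(w)=16; the 7 essential cells (i,j,r):

[(1, 4, 0), (3, 4, 1), (3, 8, 2), (4, 2, 1), (6, 7, 4), (7, 4, 3), (7, 6, 4)]


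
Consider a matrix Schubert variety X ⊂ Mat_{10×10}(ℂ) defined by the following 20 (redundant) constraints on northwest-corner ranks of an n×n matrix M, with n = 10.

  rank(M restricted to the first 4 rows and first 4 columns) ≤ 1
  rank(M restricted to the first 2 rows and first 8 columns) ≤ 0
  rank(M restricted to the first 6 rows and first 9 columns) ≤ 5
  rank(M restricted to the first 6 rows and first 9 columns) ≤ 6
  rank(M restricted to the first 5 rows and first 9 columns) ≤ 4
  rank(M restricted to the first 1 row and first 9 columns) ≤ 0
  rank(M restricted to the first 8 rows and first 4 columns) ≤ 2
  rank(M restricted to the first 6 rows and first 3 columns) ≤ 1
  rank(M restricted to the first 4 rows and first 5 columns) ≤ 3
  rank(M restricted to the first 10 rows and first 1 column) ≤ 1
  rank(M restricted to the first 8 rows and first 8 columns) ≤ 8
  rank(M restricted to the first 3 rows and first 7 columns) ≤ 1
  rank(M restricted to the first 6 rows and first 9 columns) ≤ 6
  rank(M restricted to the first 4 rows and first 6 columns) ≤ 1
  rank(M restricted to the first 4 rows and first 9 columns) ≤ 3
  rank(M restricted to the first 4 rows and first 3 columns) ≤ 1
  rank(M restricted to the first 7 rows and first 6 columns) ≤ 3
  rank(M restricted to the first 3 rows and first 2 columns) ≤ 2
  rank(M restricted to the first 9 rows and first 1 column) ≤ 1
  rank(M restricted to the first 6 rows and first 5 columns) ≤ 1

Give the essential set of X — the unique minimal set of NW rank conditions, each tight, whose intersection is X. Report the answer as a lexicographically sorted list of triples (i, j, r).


Computing R[i][j] = min implied NW-rank bound (n=10, 20 conditions):

  i=1: 0 0 0 0 0 0 0 0 0 1
  i=2: 0 0 0 0 0 0 0 0 1 2
  i=3: 1 1 1 1 1 1 1 1 2 3
  i=4: 1 1 1 1 1 1 2 2 3 4
  i=5: 1 1 1 1 1 2 3 3 4 5
  i=6: 1 1 1 1 1 2 3 4 5 6
  i=7: 1 2 2 2 2 3 4 5 6 7
  i=8: 1 2 2 2 3 4 5 6 7 8
  i=9: 1 2 3 3 4 5 6 7 8 9
  i=10: 1 2 3 4 5 6 7 8 9 10

second differences of R give the permutation w = (10, 9, 1, 7, 6, 8, 2, 5, 3, 4).

|D(w)|=32, |Ess(w)|=5:

[(1, 9, 0), (2, 8, 0), (4, 6, 1), (6, 5, 1), (8, 4, 2)]


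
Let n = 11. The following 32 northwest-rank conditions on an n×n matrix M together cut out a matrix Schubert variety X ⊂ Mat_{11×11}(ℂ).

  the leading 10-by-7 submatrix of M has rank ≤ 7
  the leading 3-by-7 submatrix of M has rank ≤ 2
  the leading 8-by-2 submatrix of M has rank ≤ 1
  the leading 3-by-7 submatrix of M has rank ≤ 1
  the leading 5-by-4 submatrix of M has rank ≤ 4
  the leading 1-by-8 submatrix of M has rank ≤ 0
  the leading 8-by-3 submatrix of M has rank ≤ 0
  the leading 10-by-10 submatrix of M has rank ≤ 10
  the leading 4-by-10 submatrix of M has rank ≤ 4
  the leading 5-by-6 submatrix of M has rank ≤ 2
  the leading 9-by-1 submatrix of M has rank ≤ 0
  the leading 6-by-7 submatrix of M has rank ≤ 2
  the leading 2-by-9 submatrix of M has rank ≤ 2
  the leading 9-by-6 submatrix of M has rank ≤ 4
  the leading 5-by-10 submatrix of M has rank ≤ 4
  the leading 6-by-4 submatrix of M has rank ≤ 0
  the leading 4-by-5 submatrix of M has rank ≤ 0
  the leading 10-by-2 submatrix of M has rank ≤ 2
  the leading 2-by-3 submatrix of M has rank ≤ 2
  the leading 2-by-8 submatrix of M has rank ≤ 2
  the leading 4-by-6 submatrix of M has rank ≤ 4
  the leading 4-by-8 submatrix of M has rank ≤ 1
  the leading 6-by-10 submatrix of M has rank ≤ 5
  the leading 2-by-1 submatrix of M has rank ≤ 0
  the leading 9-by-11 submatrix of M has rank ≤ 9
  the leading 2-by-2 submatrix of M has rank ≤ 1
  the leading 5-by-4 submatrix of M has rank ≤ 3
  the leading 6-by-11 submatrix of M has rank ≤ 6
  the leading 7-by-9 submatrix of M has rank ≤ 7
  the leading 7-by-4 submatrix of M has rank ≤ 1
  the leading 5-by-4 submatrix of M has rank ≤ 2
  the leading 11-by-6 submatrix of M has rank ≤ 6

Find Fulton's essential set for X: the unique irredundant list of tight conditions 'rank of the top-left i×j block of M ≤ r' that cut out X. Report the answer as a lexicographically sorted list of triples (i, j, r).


Computing R[i][j] = min implied NW-rank bound (n=11, 32 conditions):

  0  0  0  0  0  0  0  0  1  1  1
  0  0  0  0  0  1  1  1  2  2  2
  0  0  0  0  0  1  1  1  2  3  3
  0  0  0  0  0  1  1  1  2  3  4
  0  0  0  0  1  2  2  2  3  4  5
  0  0  0  0  1  2  2  3  4  5  6
  0  0  0  1  2  3  3  4  5  6  7
  0  0  0  1  2  3  4  5  6  7  8
  0  1  1  2  3  4  5  6  7  8  9
  1  2  2  3  4  5  6  7  8  9  10
  1  2  3  4  5  6  7  8  9  10  11

so w = (9, 6, 10, 11, 5, 8, 4, 7, 2, 1, 3).

D(w) has 43 cells with 7 SE-corners; essential set:

[(1, 8, 0), (4, 5, 0), (4, 8, 1), (6, 4, 0), (6, 7, 2), (8, 3, 0), (9, 1, 0)]


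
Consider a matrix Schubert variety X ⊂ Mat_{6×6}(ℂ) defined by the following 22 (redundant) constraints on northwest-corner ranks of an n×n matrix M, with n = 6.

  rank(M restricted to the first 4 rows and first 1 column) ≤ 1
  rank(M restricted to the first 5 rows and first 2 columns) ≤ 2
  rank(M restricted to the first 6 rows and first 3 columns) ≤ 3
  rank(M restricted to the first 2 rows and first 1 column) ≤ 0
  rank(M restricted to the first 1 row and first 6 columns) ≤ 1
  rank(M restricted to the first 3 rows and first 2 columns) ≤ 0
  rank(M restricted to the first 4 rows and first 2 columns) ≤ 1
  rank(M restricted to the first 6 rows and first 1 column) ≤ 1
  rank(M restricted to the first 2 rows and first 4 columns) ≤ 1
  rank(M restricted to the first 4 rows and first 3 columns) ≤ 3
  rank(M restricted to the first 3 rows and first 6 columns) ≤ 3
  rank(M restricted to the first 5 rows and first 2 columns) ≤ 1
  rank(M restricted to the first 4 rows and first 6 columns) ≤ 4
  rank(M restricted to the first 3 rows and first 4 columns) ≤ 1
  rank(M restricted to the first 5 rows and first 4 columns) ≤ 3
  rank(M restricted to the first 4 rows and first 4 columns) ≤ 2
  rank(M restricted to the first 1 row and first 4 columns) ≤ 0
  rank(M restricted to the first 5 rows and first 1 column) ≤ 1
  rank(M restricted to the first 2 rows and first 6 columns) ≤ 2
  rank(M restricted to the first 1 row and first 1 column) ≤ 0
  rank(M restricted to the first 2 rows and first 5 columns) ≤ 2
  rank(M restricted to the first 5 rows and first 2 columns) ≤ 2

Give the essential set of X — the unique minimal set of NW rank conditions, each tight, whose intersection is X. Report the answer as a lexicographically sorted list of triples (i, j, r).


Reconstructing r_w from the 22 given conditions:

  0  0  0  0  1  1
  0  0  1  1  2  2
  0  0  1  1  2  3
  1  1  2  2  3  4
  1  1  2  3  4  5
  1  2  3  4  5  6

reading off 1-entries of Δ²R: w = (5, 3, 6, 1, 4, 2).

Fulton essential set (4 of the 10 Rothe cells):

[(1, 4, 0), (3, 2, 0), (3, 4, 1), (5, 2, 1)]


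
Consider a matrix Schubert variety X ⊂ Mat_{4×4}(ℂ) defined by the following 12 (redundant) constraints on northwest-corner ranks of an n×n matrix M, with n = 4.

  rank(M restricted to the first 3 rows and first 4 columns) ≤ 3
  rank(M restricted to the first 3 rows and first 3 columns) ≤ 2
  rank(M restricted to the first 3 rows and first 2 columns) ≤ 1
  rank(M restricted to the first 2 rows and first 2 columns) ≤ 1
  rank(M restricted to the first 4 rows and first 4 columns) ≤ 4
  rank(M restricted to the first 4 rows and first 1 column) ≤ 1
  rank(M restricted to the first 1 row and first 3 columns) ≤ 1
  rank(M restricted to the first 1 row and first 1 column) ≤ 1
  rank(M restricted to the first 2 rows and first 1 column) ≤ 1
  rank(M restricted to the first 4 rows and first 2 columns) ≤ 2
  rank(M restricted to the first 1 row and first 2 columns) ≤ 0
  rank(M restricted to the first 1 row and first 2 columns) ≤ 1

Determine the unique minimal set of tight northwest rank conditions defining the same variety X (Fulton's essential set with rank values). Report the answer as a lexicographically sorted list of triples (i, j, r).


Propagating the 12 rank bounds to every northwest block:

  R[1]: 0, 0, 1, 1
  R[2]: 1, 1, 2, 2
  R[3]: 1, 1, 2, 3
  R[4]: 1, 2, 3, 4

hence w(1..4) = (3, 1, 4, 2).

D(w) has 3 cells with 2 SE-corners; essential set:

[(1, 2, 0), (3, 2, 1)]


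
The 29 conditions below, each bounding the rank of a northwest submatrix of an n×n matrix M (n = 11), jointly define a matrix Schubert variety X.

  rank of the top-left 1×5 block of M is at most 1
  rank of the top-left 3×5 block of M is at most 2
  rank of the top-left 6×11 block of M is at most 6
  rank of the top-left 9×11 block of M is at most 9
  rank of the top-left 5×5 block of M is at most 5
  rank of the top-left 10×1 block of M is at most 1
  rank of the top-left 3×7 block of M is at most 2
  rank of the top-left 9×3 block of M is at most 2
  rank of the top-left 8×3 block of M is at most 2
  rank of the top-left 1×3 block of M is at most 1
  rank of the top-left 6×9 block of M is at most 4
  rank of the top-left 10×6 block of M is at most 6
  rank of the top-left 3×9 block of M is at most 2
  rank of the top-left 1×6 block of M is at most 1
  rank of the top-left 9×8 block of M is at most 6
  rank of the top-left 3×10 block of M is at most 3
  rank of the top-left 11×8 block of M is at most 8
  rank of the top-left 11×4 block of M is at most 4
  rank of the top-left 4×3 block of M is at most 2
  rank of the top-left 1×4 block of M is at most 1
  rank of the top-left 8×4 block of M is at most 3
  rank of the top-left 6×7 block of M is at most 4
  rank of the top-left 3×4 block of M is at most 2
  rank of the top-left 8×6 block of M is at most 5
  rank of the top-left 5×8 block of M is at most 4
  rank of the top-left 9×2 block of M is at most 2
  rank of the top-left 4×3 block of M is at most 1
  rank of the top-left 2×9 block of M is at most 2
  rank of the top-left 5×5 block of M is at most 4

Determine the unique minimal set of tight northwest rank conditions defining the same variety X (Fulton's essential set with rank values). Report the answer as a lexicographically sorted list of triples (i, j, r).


Reconstructing r_w from the 29 given conditions:

  i=1: 1, 1, 1, 1, 1, 1, 1, 1, 1, 1, 1
  i=2: 1, 1, 1, 2, 2, 2, 2, 2, 2, 2, 2
  i=3: 1, 1, 1, 2, 2, 2, 2, 2, 2, 3, 3
  i=4: 1, 1, 1, 2, 3, 3, 3, 3, 3, 4, 4
  i=5: 1, 2, 2, 3, 4, 4, 4, 4, 4, 5, 5
  i=6: 1, 2, 2, 3, 4, 4, 4, 4, 4, 5, 6
  i=7: 1, 2, 2, 3, 4, 5, 5, 5, 5, 6, 7
  i=8: 1, 2, 2, 3, 4, 5, 6, 6, 6, 7, 8
  i=9: 1, 2, 2, 3, 4, 5, 6, 6, 7, 8, 9
  i=10: 1, 2, 3, 4, 5, 6, 7, 7, 8, 9, 10
  i=11: 1, 2, 3, 4, 5, 6, 7, 8, 9, 10, 11

hence w(1..11) = (1, 4, 10, 5, 2, 11, 6, 7, 9, 3, 8).

Fulton essential set (5 of the 20 Rothe cells):

[(3, 9, 2), (4, 3, 1), (6, 9, 4), (9, 3, 2), (9, 8, 6)]
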